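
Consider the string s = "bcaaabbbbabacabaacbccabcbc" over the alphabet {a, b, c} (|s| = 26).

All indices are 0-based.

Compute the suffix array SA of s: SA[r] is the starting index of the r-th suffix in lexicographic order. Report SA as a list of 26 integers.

[2, 3, 15, 13, 9, 4, 21, 11, 16, 14, 8, 10, 7, 6, 5, 24, 0, 22, 18, 25, 1, 12, 20, 23, 17, 19]

rank→(start, suffix):
  0 → (2, 'aaabbbbabacabaacbccabcbc')
  1 → (3, 'aabbbbabacabaacbccabcbc')
  2 → (15, 'aacbccabcbc')
  3 → (13, 'abaacbccabcbc')
  4 → (9, 'abacabaacbccabcbc')
  5 → (4, 'abbbbabacabaacbccabcbc')
  6 → (21, 'abcbc')
  7 → (11, 'acabaacbccabcbc')
  8 → (16, 'acbccabcbc')
  9 → (14, 'baacbccabcbc')
  10 → (8, 'babacabaacbccabcbc')
  11 → (10, 'bacabaacbccabcbc')
  12 → (7, 'bbabacabaacbccabcbc')
  13 → (6, 'bbbabacabaacbccabcbc')
  14 → (5, 'bbbbabacabaacbccabcbc')
  15 → (24, 'bc')
  16 → (0, 'bcaaabbbbabacabaacbccabcbc')
  17 → (22, 'bcbc')
  18 → (18, 'bccabcbc')
  19 → (25, 'c')
  20 → (1, 'caaabbbbabacabaacbccabcbc')
  21 → (12, 'cabaacbccabcbc')
  22 → (20, 'cabcbc')
  23 → (23, 'cbc')
  24 → (17, 'cbccabcbc')
  25 → (19, 'ccabcbc')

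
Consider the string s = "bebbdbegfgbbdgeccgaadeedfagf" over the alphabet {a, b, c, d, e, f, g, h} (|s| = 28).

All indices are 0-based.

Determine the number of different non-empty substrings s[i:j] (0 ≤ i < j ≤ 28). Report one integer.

sorted suffixes:
  #0 SA[0]=18  'aadeedfagf'
  #1 SA[1]=19  'adeedfagf'
  #2 SA[2]=25  'agf'
  #3 SA[3]=2  'bbdbegfgbbdgeccgaadeedfagf'
  #4 SA[4]=10  'bbdgeccgaadeedfagf'
  #5 SA[5]=3  'bdbegfgbbdgeccgaadeedfagf'
  #6 SA[6]=11  'bdgeccgaadeedfagf'
  #7 SA[7]=0  'bebbdbegfgbbdgeccgaadeedfagf'
  #8 SA[8]=5  'begfgbbdgeccgaadeedfagf'
  #9 SA[9]=15  'ccgaadeedfagf'
  #10 SA[10]=16  'cgaadeedfagf'
  #11 SA[11]=4  'dbegfgbbdgeccgaadeedfagf'
  #12 SA[12]=20  'deedfagf'
  #13 SA[13]=23  'dfagf'
  #14 SA[14]=12  'dgeccgaadeedfagf'
  #15 SA[15]=1  'ebbdbegfgbbdgeccgaadeedfagf'
  #16 SA[16]=14  'eccgaadeedfagf'
  #17 SA[17]=22  'edfagf'
  #18 SA[18]=21  'eedfagf'
  #19 SA[19]=6  'egfgbbdgeccgaadeedfagf'
  #20 SA[20]=27  'f'
  #21 SA[21]=24  'fagf'
  #22 SA[22]=8  'fgbbdgeccgaadeedfagf'
  #23 SA[23]=17  'gaadeedfagf'
  #24 SA[24]=9  'gbbdgeccgaadeedfagf'
  #25 SA[25]=13  'geccgaadeedfagf'
  #26 SA[26]=26  'gf'
  #27 SA[27]=7  'gfgbbdgeccgaadeedfagf'

SA = [18, 19, 25, 2, 10, 3, 11, 0, 5, 15, 16, 4, 20, 23, 12, 1, 14, 22, 21, 6, 27, 24, 8, 17, 9, 13, 26, 7]
i: (SA[i-1],SA[i]) lcp shared
  1: (18,19) 1 'a'
  2: (19,25) 1 'a'
  3: (25,2) 0 ''
  4: (2,10) 3 'bbd'
  5: (10,3) 1 'b'
  6: (3,11) 2 'bd'
  7: (11,0) 1 'b'
  8: (0,5) 2 'be'
  9: (5,15) 0 ''
  10: (15,16) 1 'c'
  11: (16,4) 0 ''
  12: (4,20) 1 'd'
  13: (20,23) 1 'd'
  14: (23,12) 1 'd'
  15: (12,1) 0 ''
  16: (1,14) 1 'e'
  17: (14,22) 1 'e'
  18: (22,21) 1 'e'
  19: (21,6) 1 'e'
  20: (6,27) 0 ''
  21: (27,24) 1 'f'
  22: (24,8) 1 'f'
  23: (8,17) 0 ''
  24: (17,9) 1 'g'
  25: (9,13) 1 'g'
  26: (13,26) 1 'g'
  27: (26,7) 2 'gf'

n(n+1)/2 = 28·29/2 = 406
Σ LCP = 0 + 1 + 1 + 0 + 3 + 1 + 2 + 1 + 2 + 0 + 1 + 0 + 1 + 1 + 1 + 0 + 1 + 1 + 1 + 1 + 0 + 1 + 1 + 0 + 1 + 1 + 1 + 2 = 26
distinct = 406 − 26 = 380

380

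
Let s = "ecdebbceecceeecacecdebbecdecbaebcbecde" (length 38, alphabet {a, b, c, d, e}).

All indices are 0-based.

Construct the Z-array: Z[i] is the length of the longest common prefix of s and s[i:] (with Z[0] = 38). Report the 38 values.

Z[0]=38
i=1: fresh scan; Z[1]=0
i=2: fresh scan; Z[2]=0
i=3: fresh scan; Z[3]=1 extend→box=[3,4)
i=4: fresh scan; Z[4]=0
i=5: fresh scan; Z[5]=0
i=6: fresh scan; Z[6]=0
i=7: fresh scan; Z[7]=1 extend→box=[7,8)
i=8: fresh scan; Z[8]=2 extend→box=[8,10)
i=9: min(r-i=1, Z[1]=0)=0; Z[9]=0
i=10: fresh scan; Z[10]=0
i=11: fresh scan; Z[11]=1 extend→box=[11,12)
i=12: fresh scan; Z[12]=1 extend→box=[12,13)
i=13: fresh scan; Z[13]=2 extend→box=[13,15)
i=14: min(r-i=1, Z[1]=0)=0; Z[14]=0
i=15: fresh scan; Z[15]=0
i=16: fresh scan; Z[16]=0
i=17: fresh scan; Z[17]=6 extend→box=[17,23)
i=18: min(r-i=5, Z[1]=0)=0; Z[18]=0
i=19: min(r-i=4, Z[2]=0)=0; Z[19]=0
i=20: min(r-i=3, Z[3]=1)=1; Z[20]=1
i=21: min(r-i=2, Z[4]=0)=0; Z[21]=0
i=22: min(r-i=1, Z[5]=0)=0; Z[22]=0
i=23: fresh scan; Z[23]=4 extend→box=[23,27)
i=24: min(r-i=3, Z[1]=0)=0; Z[24]=0
i=25: min(r-i=2, Z[2]=0)=0; Z[25]=0
i=26: min(r-i=1, Z[3]=1)=1; Z[26]=2 extend→box=[26,28)
i=27: min(r-i=1, Z[1]=0)=0; Z[27]=0
i=28: fresh scan; Z[28]=0
i=29: fresh scan; Z[29]=0
i=30: fresh scan; Z[30]=1 extend→box=[30,31)
i=31: fresh scan; Z[31]=0
i=32: fresh scan; Z[32]=0
i=33: fresh scan; Z[33]=0
i=34: fresh scan; Z[34]=4 extend→box=[34,38)
i=35: min(r-i=3, Z[1]=0)=0; Z[35]=0
i=36: min(r-i=2, Z[2]=0)=0; Z[36]=0
i=37: min(r-i=1, Z[3]=1)=1; Z[37]=1

[38, 0, 0, 1, 0, 0, 0, 1, 2, 0, 0, 1, 1, 2, 0, 0, 0, 6, 0, 0, 1, 0, 0, 4, 0, 0, 2, 0, 0, 0, 1, 0, 0, 0, 4, 0, 0, 1]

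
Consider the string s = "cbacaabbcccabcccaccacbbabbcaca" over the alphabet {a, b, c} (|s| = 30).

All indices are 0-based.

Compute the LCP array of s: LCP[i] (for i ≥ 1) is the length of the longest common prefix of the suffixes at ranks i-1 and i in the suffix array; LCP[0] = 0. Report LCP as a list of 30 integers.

[0, 1, 1, 4, 2, 1, 3, 2, 2, 0, 2, 1, 2, 3, 1, 2, 5, 0, 2, 2, 2, 3, 3, 1, 2, 1, 3, 4, 2, 4]

rank | idx | suffix
   0 |  29 | a
   1 |   4 | aabbcccabcccaccacbbabbcaca
   2 |  23 | abbcaca
   3 |   5 | abbcccabcccaccacbbabbcaca
   4 |  11 | abcccaccacbbabbcaca
   5 |  27 | aca
   6 |   2 | acaabbcccabcccaccacbbabbcaca
   7 |  19 | acbbabbcaca
   8 |  16 | accacbbabbcaca
   9 |  22 | babbcaca
  10 |   1 | bacaabbcccabcccaccacbbabbcaca
  11 |  21 | bbabbcaca
  12 |  24 | bbcaca
  13 |   6 | bbcccabcccaccacbbabbcaca
  14 |  25 | bcaca
  15 |   7 | bcccabcccaccacbbabbcaca
  16 |  12 | bcccaccacbbabbcaca
  17 |  28 | ca
  18 |   3 | caabbcccabcccaccacbbabbcaca
  19 |  10 | cabcccaccacbbabbcaca
  20 |  26 | caca
  21 |  18 | cacbbabbcaca
  22 |  15 | caccacbbabbcaca
  23 |   0 | cbacaabbcccabcccaccacbbabbcaca
  24 |  20 | cbbabbcaca
  25 |   9 | ccabcccaccacbbabbcaca
  26 |  17 | ccacbbabbcaca
  27 |  14 | ccaccacbbabbcaca
  28 |   8 | cccabcccaccacbbabbcaca
  29 |  13 | cccaccacbbabbcaca

SA = [29, 4, 23, 5, 11, 27, 2, 19, 16, 22, 1, 21, 24, 6, 25, 7, 12, 28, 3, 10, 26, 18, 15, 0, 20, 9, 17, 14, 8, 13]
[i] adj suffixes → lcp
  [1] 29/4 → 1 ('a')
  [2] 4/23 → 1 ('a')
  [3] 23/5 → 4 ('abbc')
  [4] 5/11 → 2 ('ab')
  [5] 11/27 → 1 ('a')
  [6] 27/2 → 3 ('aca')
  [7] 2/19 → 2 ('ac')
  [8] 19/16 → 2 ('ac')
  [9] 16/22 → 0 ('')
  [10] 22/1 → 2 ('ba')
  [11] 1/21 → 1 ('b')
  [12] 21/24 → 2 ('bb')
  [13] 24/6 → 3 ('bbc')
  [14] 6/25 → 1 ('b')
  [15] 25/7 → 2 ('bc')
  [16] 7/12 → 5 ('bccca')
  [17] 12/28 → 0 ('')
  [18] 28/3 → 2 ('ca')
  [19] 3/10 → 2 ('ca')
  [20] 10/26 → 2 ('ca')
  [21] 26/18 → 3 ('cac')
  [22] 18/15 → 3 ('cac')
  [23] 15/0 → 1 ('c')
  [24] 0/20 → 2 ('cb')
  [25] 20/9 → 1 ('c')
  [26] 9/17 → 3 ('cca')
  [27] 17/14 → 4 ('ccac')
  [28] 14/8 → 2 ('cc')
  [29] 8/13 → 4 ('ccca')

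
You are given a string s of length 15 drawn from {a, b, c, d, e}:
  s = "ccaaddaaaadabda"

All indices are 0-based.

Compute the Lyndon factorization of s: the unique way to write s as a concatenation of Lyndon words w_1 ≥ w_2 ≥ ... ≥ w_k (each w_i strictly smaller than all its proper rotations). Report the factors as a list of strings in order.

["c", "c", "aadd", "aaaadabd", "a"]

emit factor 1: 'c' (i=0, period=1)
emit factor 2: 'c' (i=1, period=1)
emit factor 3: 'aadd' (i=2, period=4)
emit factor 4: 'aaaadabd' (i=6, period=8)
emit factor 5: 'a' (i=14, period=1)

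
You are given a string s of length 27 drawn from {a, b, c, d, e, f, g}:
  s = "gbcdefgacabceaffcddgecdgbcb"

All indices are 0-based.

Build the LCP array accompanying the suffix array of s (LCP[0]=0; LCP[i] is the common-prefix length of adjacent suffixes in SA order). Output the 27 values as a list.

rank→(start, suffix):
  0 → (9, 'abceaffcddgecdgbcb')
  1 → (7, 'acabceaffcddgecdgbcb')
  2 → (13, 'affcddgecdgbcb')
  3 → (26, 'b')
  4 → (24, 'bcb')
  5 → (1, 'bcdefgacabceaffcddgecdgbcb')
  6 → (10, 'bceaffcddgecdgbcb')
  7 → (8, 'cabceaffcddgecdgbcb')
  8 → (25, 'cb')
  9 → (16, 'cddgecdgbcb')
  10 → (2, 'cdefgacabceaffcddgecdgbcb')
  11 → (21, 'cdgbcb')
  12 → (11, 'ceaffcddgecdgbcb')
  13 → (17, 'ddgecdgbcb')
  14 → (3, 'defgacabceaffcddgecdgbcb')
  15 → (22, 'dgbcb')
  16 → (18, 'dgecdgbcb')
  17 → (12, 'eaffcddgecdgbcb')
  18 → (20, 'ecdgbcb')
  19 → (4, 'efgacabceaffcddgecdgbcb')
  20 → (15, 'fcddgecdgbcb')
  21 → (14, 'ffcddgecdgbcb')
  22 → (5, 'fgacabceaffcddgecdgbcb')
  23 → (6, 'gacabceaffcddgecdgbcb')
  24 → (23, 'gbcb')
  25 → (0, 'gbcdefgacabceaffcddgecdgbcb')
  26 → (19, 'gecdgbcb')

SA = [9, 7, 13, 26, 24, 1, 10, 8, 25, 16, 2, 21, 11, 17, 3, 22, 18, 12, 20, 4, 15, 14, 5, 6, 23, 0, 19]
rank  pair      lcp
   1  s[9:],s[7:]  1  'a'
   2  s[7:],s[13:]  1  'a'
   3  s[13:],s[26:]  0  ''
   4  s[26:],s[24:]  1  'b'
   5  s[24:],s[1:]  2  'bc'
   6  s[1:],s[10:]  2  'bc'
   7  s[10:],s[8:]  0  ''
   8  s[8:],s[25:]  1  'c'
   9  s[25:],s[16:]  1  'c'
  10  s[16:],s[2:]  2  'cd'
  11  s[2:],s[21:]  2  'cd'
  12  s[21:],s[11:]  1  'c'
  13  s[11:],s[17:]  0  ''
  14  s[17:],s[3:]  1  'd'
  15  s[3:],s[22:]  1  'd'
  16  s[22:],s[18:]  2  'dg'
  17  s[18:],s[12:]  0  ''
  18  s[12:],s[20:]  1  'e'
  19  s[20:],s[4:]  1  'e'
  20  s[4:],s[15:]  0  ''
  21  s[15:],s[14:]  1  'f'
  22  s[14:],s[5:]  1  'f'
  23  s[5:],s[6:]  0  ''
  24  s[6:],s[23:]  1  'g'
  25  s[23:],s[0:]  3  'gbc'
  26  s[0:],s[19:]  1  'g'

[0, 1, 1, 0, 1, 2, 2, 0, 1, 1, 2, 2, 1, 0, 1, 1, 2, 0, 1, 1, 0, 1, 1, 0, 1, 3, 1]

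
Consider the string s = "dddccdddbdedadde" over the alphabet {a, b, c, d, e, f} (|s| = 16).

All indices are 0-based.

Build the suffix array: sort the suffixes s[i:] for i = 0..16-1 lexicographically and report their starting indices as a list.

sorted suffixes:
  #0 SA[0]=12  'adde'
  #1 SA[1]=8  'bdedadde'
  #2 SA[2]=3  'ccdddbdedadde'
  #3 SA[3]=4  'cdddbdedadde'
  #4 SA[4]=11  'dadde'
  #5 SA[5]=7  'dbdedadde'
  #6 SA[6]=2  'dccdddbdedadde'
  #7 SA[7]=6  'ddbdedadde'
  #8 SA[8]=1  'ddccdddbdedadde'
  #9 SA[9]=5  'dddbdedadde'
  #10 SA[10]=0  'dddccdddbdedadde'
  #11 SA[11]=13  'dde'
  #12 SA[12]=14  'de'
  #13 SA[13]=9  'dedadde'
  #14 SA[14]=15  'e'
  #15 SA[15]=10  'edadde'

[12, 8, 3, 4, 11, 7, 2, 6, 1, 5, 0, 13, 14, 9, 15, 10]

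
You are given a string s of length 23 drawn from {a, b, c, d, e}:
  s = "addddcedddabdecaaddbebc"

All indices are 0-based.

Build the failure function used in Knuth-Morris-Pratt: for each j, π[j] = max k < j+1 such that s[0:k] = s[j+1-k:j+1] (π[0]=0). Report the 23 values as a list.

π[0] = 0
j=1 s[j]='d': π[1]=0 (border '')
j=2 s[j]='d': π[2]=0 (border '')
j=3 s[j]='d': π[3]=0 (border '')
j=4 s[j]='d': π[4]=0 (border '')
j=5 s[j]='c': π[5]=0 (border '')
j=6 s[j]='e': π[6]=0 (border '')
j=7 s[j]='d': π[7]=0 (border '')
j=8 s[j]='d': π[8]=0 (border '')
j=9 s[j]='d': π[9]=0 (border '')
j=10 s[j]='a': π[10]=1 (border 'a')
j=11 s[j]='b': k: 1→0; π[11]=0 (border '')
j=12 s[j]='d': π[12]=0 (border '')
j=13 s[j]='e': π[13]=0 (border '')
j=14 s[j]='c': π[14]=0 (border '')
j=15 s[j]='a': π[15]=1 (border 'a')
j=16 s[j]='a': k: 1→0; π[16]=1 (border 'a')
j=17 s[j]='d': π[17]=2 (border 'ad')
j=18 s[j]='d': π[18]=3 (border 'add')
j=19 s[j]='b': k: 3→0; π[19]=0 (border '')
j=20 s[j]='e': π[20]=0 (border '')
j=21 s[j]='b': π[21]=0 (border '')
j=22 s[j]='c': π[22]=0 (border '')

[0, 0, 0, 0, 0, 0, 0, 0, 0, 0, 1, 0, 0, 0, 0, 1, 1, 2, 3, 0, 0, 0, 0]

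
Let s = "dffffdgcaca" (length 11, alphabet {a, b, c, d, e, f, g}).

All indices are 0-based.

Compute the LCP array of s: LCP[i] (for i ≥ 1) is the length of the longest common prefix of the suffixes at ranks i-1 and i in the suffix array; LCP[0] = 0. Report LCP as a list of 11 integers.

rank→(start, suffix):
  0 → (10, 'a')
  1 → (8, 'aca')
  2 → (9, 'ca')
  3 → (7, 'caca')
  4 → (0, 'dffffdgcaca')
  5 → (5, 'dgcaca')
  6 → (4, 'fdgcaca')
  7 → (3, 'ffdgcaca')
  8 → (2, 'fffdgcaca')
  9 → (1, 'ffffdgcaca')
  10 → (6, 'gcaca')

SA = [10, 8, 9, 7, 0, 5, 4, 3, 2, 1, 6]
i: (SA[i-1],SA[i]) lcp shared
  1: (10,8) 1 'a'
  2: (8,9) 0 ''
  3: (9,7) 2 'ca'
  4: (7,0) 0 ''
  5: (0,5) 1 'd'
  6: (5,4) 0 ''
  7: (4,3) 1 'f'
  8: (3,2) 2 'ff'
  9: (2,1) 3 'fff'
  10: (1,6) 0 ''

[0, 1, 0, 2, 0, 1, 0, 1, 2, 3, 0]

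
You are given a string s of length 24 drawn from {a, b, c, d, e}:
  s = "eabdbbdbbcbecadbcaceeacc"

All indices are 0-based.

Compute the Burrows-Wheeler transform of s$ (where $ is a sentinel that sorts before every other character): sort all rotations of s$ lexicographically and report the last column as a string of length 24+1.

ceeccdddbbaccbebaabba$ebc

rank  rotation                   last
    0  $eabdbbdbbcbecadbcaceeacc  c
    1  abdbbdbbcbecadbcaceeacc$e  e
    2  acc$eabdbbdbbcbecadbcacee  e
    3  aceeacc$eabdbbdbbcbecadbc  c
    4  adbcaceeacc$eabdbbdbbcbec  c
    5  bbcbecadbcaceeacc$eabdbbd  d
    6  bbdbbcbecadbcaceeacc$eabd  d
    7  bcaceeacc$eabdbbdbbcbecad  d
    8  bcbecadbcaceeacc$eabdbbdb  b
    9  bdbbcbecadbcaceeacc$eabdb  b
   10  bdbbdbbcbecadbcaceeacc$ea  a
   11  becadbcaceeacc$eabdbbdbbc  c
   12  c$eabdbbdbbcbecadbcaceeac  c
   13  caceeacc$eabdbbdbbcbecadb  b
   14  cadbcaceeacc$eabdbbdbbcbe  e
   15  cbecadbcaceeacc$eabdbbdbb  b
   16  cc$eabdbbdbbcbecadbcaceea  a
   17  ceeacc$eabdbbdbbcbecadbca  a
   18  dbbcbecadbcaceeacc$eabdbb  b
   19  dbbdbbcbecadbcaceeacc$eab  b
   20  dbcaceeacc$eabdbbdbbcbeca  a
   21  eabdbbdbbcbecadbcaceeacc$  $
   22  eacc$eabdbbdbbcbecadbcace  e
   23  ecadbcaceeacc$eabdbbdbbcb  b
   24  eeacc$eabdbbdbbcbecadbcac  c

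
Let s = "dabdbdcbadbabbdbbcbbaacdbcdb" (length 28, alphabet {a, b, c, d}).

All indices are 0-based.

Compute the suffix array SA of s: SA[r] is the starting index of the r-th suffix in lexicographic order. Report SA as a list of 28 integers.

rank→(start, suffix):
  0 → (20, 'aacdbcdb')
  1 → (11, 'abbdbbcbbaacdbcdb')
  2 → (1, 'abdbdcbadbabbdbbcbbaacdbcdb')
  3 → (21, 'acdbcdb')
  4 → (8, 'adbabbdbbcbbaacdbcdb')
  5 → (27, 'b')
  6 → (19, 'baacdbcdb')
  7 → (10, 'babbdbbcbbaacdbcdb')
  8 → (7, 'badbabbdbbcbbaacdbcdb')
  9 → (18, 'bbaacdbcdb')
  10 → (15, 'bbcbbaacdbcdb')
  11 → (12, 'bbdbbcbbaacdbcdb')
  12 → (16, 'bcbbaacdbcdb')
  13 → (24, 'bcdb')
  14 → (13, 'bdbbcbbaacdbcdb')
  15 → (2, 'bdbdcbadbabbdbbcbbaacdbcdb')
  16 → (4, 'bdcbadbabbdbbcbbaacdbcdb')
  17 → (6, 'cbadbabbdbbcbbaacdbcdb')
  18 → (17, 'cbbaacdbcdb')
  19 → (25, 'cdb')
  20 → (22, 'cdbcdb')
  21 → (0, 'dabdbdcbadbabbdbbcbbaacdbcdb')
  22 → (26, 'db')
  23 → (9, 'dbabbdbbcbbaacdbcdb')
  24 → (14, 'dbbcbbaacdbcdb')
  25 → (23, 'dbcdb')
  26 → (3, 'dbdcbadbabbdbbcbbaacdbcdb')
  27 → (5, 'dcbadbabbdbbcbbaacdbcdb')

[20, 11, 1, 21, 8, 27, 19, 10, 7, 18, 15, 12, 16, 24, 13, 2, 4, 6, 17, 25, 22, 0, 26, 9, 14, 23, 3, 5]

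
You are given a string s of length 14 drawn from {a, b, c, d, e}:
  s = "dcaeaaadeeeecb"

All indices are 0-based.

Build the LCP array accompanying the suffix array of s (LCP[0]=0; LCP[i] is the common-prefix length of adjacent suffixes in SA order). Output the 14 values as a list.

sorted suffixes:
  #0 SA[0]=4  'aaadeeeecb'
  #1 SA[1]=5  'aadeeeecb'
  #2 SA[2]=6  'adeeeecb'
  #3 SA[3]=2  'aeaaadeeeecb'
  #4 SA[4]=13  'b'
  #5 SA[5]=1  'caeaaadeeeecb'
  #6 SA[6]=12  'cb'
  #7 SA[7]=0  'dcaeaaadeeeecb'
  #8 SA[8]=7  'deeeecb'
  #9 SA[9]=3  'eaaadeeeecb'
  #10 SA[10]=11  'ecb'
  #11 SA[11]=10  'eecb'
  #12 SA[12]=9  'eeecb'
  #13 SA[13]=8  'eeeecb'

SA = [4, 5, 6, 2, 13, 1, 12, 0, 7, 3, 11, 10, 9, 8]
rank  pair      lcp
   1  s[4:],s[5:]  2  'aa'
   2  s[5:],s[6:]  1  'a'
   3  s[6:],s[2:]  1  'a'
   4  s[2:],s[13:]  0  ''
   5  s[13:],s[1:]  0  ''
   6  s[1:],s[12:]  1  'c'
   7  s[12:],s[0:]  0  ''
   8  s[0:],s[7:]  1  'd'
   9  s[7:],s[3:]  0  ''
  10  s[3:],s[11:]  1  'e'
  11  s[11:],s[10:]  1  'e'
  12  s[10:],s[9:]  2  'ee'
  13  s[9:],s[8:]  3  'eee'

[0, 2, 1, 1, 0, 0, 1, 0, 1, 0, 1, 1, 2, 3]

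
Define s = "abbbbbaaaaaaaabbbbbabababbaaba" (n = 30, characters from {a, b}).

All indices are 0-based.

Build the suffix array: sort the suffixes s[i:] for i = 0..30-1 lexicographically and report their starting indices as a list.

rank | idx | suffix
   0 |  29 | a
   1 |   6 | aaaaaaaabbbbbabababbaaba
   2 |   7 | aaaaaaabbbbbabababbaaba
   3 |   8 | aaaaaabbbbbabababbaaba
   4 |   9 | aaaaabbbbbabababbaaba
   5 |  10 | aaaabbbbbabababbaaba
   6 |  11 | aaabbbbbabababbaaba
   7 |  26 | aaba
   8 |  12 | aabbbbbabababbaaba
   9 |  27 | aba
  10 |  19 | abababbaaba
  11 |  21 | ababbaaba
  12 |  23 | abbaaba
  13 |   0 | abbbbbaaaaaaaabbbbbabababbaaba
  14 |  13 | abbbbbabababbaaba
  15 |  28 | ba
  16 |   5 | baaaaaaaabbbbbabababbaaba
  17 |  25 | baaba
  18 |  18 | babababbaaba
  19 |  20 | bababbaaba
  20 |  22 | babbaaba
  21 |   4 | bbaaaaaaaabbbbbabababbaaba
  22 |  24 | bbaaba
  23 |  17 | bbabababbaaba
  24 |   3 | bbbaaaaaaaabbbbbabababbaaba
  25 |  16 | bbbabababbaaba
  26 |   2 | bbbbaaaaaaaabbbbbabababbaaba
  27 |  15 | bbbbabababbaaba
  28 |   1 | bbbbbaaaaaaaabbbbbabababbaaba
  29 |  14 | bbbbbabababbaaba

[29, 6, 7, 8, 9, 10, 11, 26, 12, 27, 19, 21, 23, 0, 13, 28, 5, 25, 18, 20, 22, 4, 24, 17, 3, 16, 2, 15, 1, 14]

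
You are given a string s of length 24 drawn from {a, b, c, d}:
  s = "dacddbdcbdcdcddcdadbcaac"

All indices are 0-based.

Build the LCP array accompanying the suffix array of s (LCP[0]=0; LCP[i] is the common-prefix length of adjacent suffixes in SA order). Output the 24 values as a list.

[0, 1, 2, 1, 0, 1, 3, 0, 1, 1, 1, 2, 2, 3, 0, 2, 1, 2, 1, 2, 3, 3, 1, 2]

sorted suffixes:
  #0 SA[0]=21  'aac'
  #1 SA[1]=22  'ac'
  #2 SA[2]=1  'acddbdcbdcdcddcdadbcaac'
  #3 SA[3]=17  'adbcaac'
  #4 SA[4]=19  'bcaac'
  #5 SA[5]=5  'bdcbdcdcddcdadbcaac'
  #6 SA[6]=8  'bdcdcddcdadbcaac'
  #7 SA[7]=23  'c'
  #8 SA[8]=20  'caac'
  #9 SA[9]=7  'cbdcdcddcdadbcaac'
  #10 SA[10]=15  'cdadbcaac'
  #11 SA[11]=10  'cdcddcdadbcaac'
  #12 SA[12]=2  'cddbdcbdcdcddcdadbcaac'
  #13 SA[13]=12  'cddcdadbcaac'
  #14 SA[14]=0  'dacddbdcbdcdcddcdadbcaac'
  #15 SA[15]=16  'dadbcaac'
  #16 SA[16]=18  'dbcaac'
  #17 SA[17]=4  'dbdcbdcdcddcdadbcaac'
  #18 SA[18]=6  'dcbdcdcddcdadbcaac'
  #19 SA[19]=14  'dcdadbcaac'
  #20 SA[20]=9  'dcdcddcdadbcaac'
  #21 SA[21]=11  'dcddcdadbcaac'
  #22 SA[22]=3  'ddbdcbdcdcddcdadbcaac'
  #23 SA[23]=13  'ddcdadbcaac'

SA = [21, 22, 1, 17, 19, 5, 8, 23, 20, 7, 15, 10, 2, 12, 0, 16, 18, 4, 6, 14, 9, 11, 3, 13]
[i] adj suffixes → lcp
  [1] 21/22 → 1 ('a')
  [2] 22/1 → 2 ('ac')
  [3] 1/17 → 1 ('a')
  [4] 17/19 → 0 ('')
  [5] 19/5 → 1 ('b')
  [6] 5/8 → 3 ('bdc')
  [7] 8/23 → 0 ('')
  [8] 23/20 → 1 ('c')
  [9] 20/7 → 1 ('c')
  [10] 7/15 → 1 ('c')
  [11] 15/10 → 2 ('cd')
  [12] 10/2 → 2 ('cd')
  [13] 2/12 → 3 ('cdd')
  [14] 12/0 → 0 ('')
  [15] 0/16 → 2 ('da')
  [16] 16/18 → 1 ('d')
  [17] 18/4 → 2 ('db')
  [18] 4/6 → 1 ('d')
  [19] 6/14 → 2 ('dc')
  [20] 14/9 → 3 ('dcd')
  [21] 9/11 → 3 ('dcd')
  [22] 11/3 → 1 ('d')
  [23] 3/13 → 2 ('dd')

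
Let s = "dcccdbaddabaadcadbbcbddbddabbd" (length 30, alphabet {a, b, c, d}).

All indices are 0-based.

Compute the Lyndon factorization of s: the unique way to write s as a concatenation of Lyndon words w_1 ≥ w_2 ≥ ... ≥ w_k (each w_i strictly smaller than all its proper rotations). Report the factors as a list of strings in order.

emit factor 1: 'd' (i=0, period=1)
emit factor 2: 'cccd' (i=1, period=4)
emit factor 3: 'b' (i=5, period=1)
emit factor 4: 'add' (i=6, period=3)
emit factor 5: 'ab' (i=9, period=2)
emit factor 6: 'aadcadbbcbddbddabbd' (i=11, period=19)

["d", "cccd", "b", "add", "ab", "aadcadbbcbddbddabbd"]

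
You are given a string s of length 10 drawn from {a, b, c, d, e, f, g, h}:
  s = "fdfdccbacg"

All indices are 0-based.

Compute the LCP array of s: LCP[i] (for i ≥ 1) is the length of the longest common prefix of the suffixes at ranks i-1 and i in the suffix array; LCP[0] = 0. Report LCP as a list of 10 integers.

[0, 0, 0, 1, 1, 0, 1, 0, 2, 0]

rank | idx | suffix
   0 |   7 | acg
   1 |   6 | bacg
   2 |   5 | cbacg
   3 |   4 | ccbacg
   4 |   8 | cg
   5 |   3 | dccbacg
   6 |   1 | dfdccbacg
   7 |   2 | fdccbacg
   8 |   0 | fdfdccbacg
   9 |   9 | g

SA = [7, 6, 5, 4, 8, 3, 1, 2, 0, 9]
i: (SA[i-1],SA[i]) lcp shared
  1: (7,6) 0 ''
  2: (6,5) 0 ''
  3: (5,4) 1 'c'
  4: (4,8) 1 'c'
  5: (8,3) 0 ''
  6: (3,1) 1 'd'
  7: (1,2) 0 ''
  8: (2,0) 2 'fd'
  9: (0,9) 0 ''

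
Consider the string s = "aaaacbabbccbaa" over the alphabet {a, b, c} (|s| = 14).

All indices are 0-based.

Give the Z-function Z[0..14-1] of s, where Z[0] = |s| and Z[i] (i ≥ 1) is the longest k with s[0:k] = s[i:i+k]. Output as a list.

[14, 3, 2, 1, 0, 0, 1, 0, 0, 0, 0, 0, 2, 1]

Z[0]=14
i=1: i≥r, start 0; Z[1]=3 scan→box=[1,4)
i=2: min(r-i=2, Z[1]=3)=2; Z[2]=2
i=3: min(r-i=1, Z[2]=2)=1; Z[3]=1
i=4: i≥r, start 0; Z[4]=0
i=5: i≥r, start 0; Z[5]=0
i=6: i≥r, start 0; Z[6]=1 scan→box=[6,7)
i=7: i≥r, start 0; Z[7]=0
i=8: i≥r, start 0; Z[8]=0
i=9: i≥r, start 0; Z[9]=0
i=10: i≥r, start 0; Z[10]=0
i=11: i≥r, start 0; Z[11]=0
i=12: i≥r, start 0; Z[12]=2 scan→box=[12,14)
i=13: min(r-i=1, Z[1]=3)=1; Z[13]=1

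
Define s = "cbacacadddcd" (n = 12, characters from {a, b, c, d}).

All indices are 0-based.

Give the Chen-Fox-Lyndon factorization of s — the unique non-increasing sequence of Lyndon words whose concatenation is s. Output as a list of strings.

emit factor 1: 'c' (i=0, period=1)
emit factor 2: 'b' (i=1, period=1)
emit factor 3: 'acacadddcd' (i=2, period=10)

["c", "b", "acacadddcd"]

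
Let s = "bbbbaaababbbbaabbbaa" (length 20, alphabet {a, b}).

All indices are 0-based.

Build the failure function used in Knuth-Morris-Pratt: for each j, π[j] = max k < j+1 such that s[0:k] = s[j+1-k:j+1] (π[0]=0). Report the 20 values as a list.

π[0] = 0
j=1 s[j]='b': π[1]=1 (border 'b')
j=2 s[j]='b': π[2]=2 (border 'bb')
j=3 s[j]='b': π[3]=3 (border 'bbb')
j=4 s[j]='a': k: 3→2→1→0; π[4]=0 (border '')
j=5 s[j]='a': π[5]=0 (border '')
j=6 s[j]='a': π[6]=0 (border '')
j=7 s[j]='b': π[7]=1 (border 'b')
j=8 s[j]='a': k: 1→0; π[8]=0 (border '')
j=9 s[j]='b': π[9]=1 (border 'b')
j=10 s[j]='b': π[10]=2 (border 'bb')
j=11 s[j]='b': π[11]=3 (border 'bbb')
j=12 s[j]='b': π[12]=4 (border 'bbbb')
j=13 s[j]='a': π[13]=5 (border 'bbbba')
j=14 s[j]='a': π[14]=6 (border 'bbbbaa')
j=15 s[j]='b': k: 6→0; π[15]=1 (border 'b')
j=16 s[j]='b': π[16]=2 (border 'bb')
j=17 s[j]='b': π[17]=3 (border 'bbb')
j=18 s[j]='a': k: 3→2→1→0; π[18]=0 (border '')
j=19 s[j]='a': π[19]=0 (border '')

[0, 1, 2, 3, 0, 0, 0, 1, 0, 1, 2, 3, 4, 5, 6, 1, 2, 3, 0, 0]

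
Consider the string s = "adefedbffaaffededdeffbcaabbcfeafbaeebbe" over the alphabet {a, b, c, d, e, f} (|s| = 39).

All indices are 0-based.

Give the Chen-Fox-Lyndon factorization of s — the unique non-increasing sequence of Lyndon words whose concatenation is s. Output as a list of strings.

emit factor 1: 'adefedbff' (i=0, period=9)
emit factor 2: 'aaffededdeffbc' (i=9, period=14)
emit factor 3: 'aabbcfeafbaeebbe' (i=23, period=16)

["adefedbff", "aaffededdeffbc", "aabbcfeafbaeebbe"]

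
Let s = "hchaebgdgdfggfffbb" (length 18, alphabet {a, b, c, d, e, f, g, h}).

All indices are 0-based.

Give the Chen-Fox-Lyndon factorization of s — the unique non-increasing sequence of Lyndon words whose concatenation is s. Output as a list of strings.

emit factor 1: 'h' (i=0, period=1)
emit factor 2: 'ch' (i=1, period=2)
emit factor 3: 'aebgdgdfggfffbb' (i=3, period=15)

["h", "ch", "aebgdgdfggfffbb"]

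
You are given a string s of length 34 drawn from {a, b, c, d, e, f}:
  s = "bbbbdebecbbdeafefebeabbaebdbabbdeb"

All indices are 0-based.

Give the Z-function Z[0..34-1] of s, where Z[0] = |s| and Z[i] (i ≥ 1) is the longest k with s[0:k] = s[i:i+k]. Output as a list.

[34, 3, 2, 1, 0, 0, 1, 0, 0, 2, 1, 0, 0, 0, 0, 0, 0, 0, 1, 0, 0, 2, 1, 0, 0, 1, 0, 1, 0, 2, 1, 0, 0, 1]

Z[0]=34
i=1: fresh scan; Z[1]=3 grow→box=[1,4)
i=2: min(r-i=2, Z[1]=3)=2; Z[2]=2
i=3: min(r-i=1, Z[2]=2)=1; Z[3]=1
i=4: fresh scan; Z[4]=0
i=5: fresh scan; Z[5]=0
i=6: fresh scan; Z[6]=1 grow→box=[6,7)
i=7: fresh scan; Z[7]=0
i=8: fresh scan; Z[8]=0
i=9: fresh scan; Z[9]=2 grow→box=[9,11)
i=10: min(r-i=1, Z[1]=3)=1; Z[10]=1
i=11: fresh scan; Z[11]=0
i=12: fresh scan; Z[12]=0
i=13: fresh scan; Z[13]=0
i=14: fresh scan; Z[14]=0
i=15: fresh scan; Z[15]=0
i=16: fresh scan; Z[16]=0
i=17: fresh scan; Z[17]=0
i=18: fresh scan; Z[18]=1 grow→box=[18,19)
i=19: fresh scan; Z[19]=0
i=20: fresh scan; Z[20]=0
i=21: fresh scan; Z[21]=2 grow→box=[21,23)
i=22: min(r-i=1, Z[1]=3)=1; Z[22]=1
i=23: fresh scan; Z[23]=0
i=24: fresh scan; Z[24]=0
i=25: fresh scan; Z[25]=1 grow→box=[25,26)
i=26: fresh scan; Z[26]=0
i=27: fresh scan; Z[27]=1 grow→box=[27,28)
i=28: fresh scan; Z[28]=0
i=29: fresh scan; Z[29]=2 grow→box=[29,31)
i=30: min(r-i=1, Z[1]=3)=1; Z[30]=1
i=31: fresh scan; Z[31]=0
i=32: fresh scan; Z[32]=0
i=33: fresh scan; Z[33]=1 grow→box=[33,34)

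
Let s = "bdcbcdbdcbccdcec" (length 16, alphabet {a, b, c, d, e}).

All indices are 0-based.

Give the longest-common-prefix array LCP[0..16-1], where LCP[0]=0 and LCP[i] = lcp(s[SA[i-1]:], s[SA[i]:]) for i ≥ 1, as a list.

[0, 2, 1, 5, 0, 1, 3, 1, 1, 2, 1, 0, 1, 4, 2, 0]

sorted suffixes:
  #0 SA[0]=9  'bccdcec'
  #1 SA[1]=3  'bcdbdcbccdcec'
  #2 SA[2]=6  'bdcbccdcec'
  #3 SA[3]=0  'bdcbcdbdcbccdcec'
  #4 SA[4]=15  'c'
  #5 SA[5]=8  'cbccdcec'
  #6 SA[6]=2  'cbcdbdcbccdcec'
  #7 SA[7]=10  'ccdcec'
  #8 SA[8]=4  'cdbdcbccdcec'
  #9 SA[9]=11  'cdcec'
  #10 SA[10]=13  'cec'
  #11 SA[11]=5  'dbdcbccdcec'
  #12 SA[12]=7  'dcbccdcec'
  #13 SA[13]=1  'dcbcdbdcbccdcec'
  #14 SA[14]=12  'dcec'
  #15 SA[15]=14  'ec'

SA = [9, 3, 6, 0, 15, 8, 2, 10, 4, 11, 13, 5, 7, 1, 12, 14]
i: (SA[i-1],SA[i]) lcp shared
  1: (9,3) 2 'bc'
  2: (3,6) 1 'b'
  3: (6,0) 5 'bdcbc'
  4: (0,15) 0 ''
  5: (15,8) 1 'c'
  6: (8,2) 3 'cbc'
  7: (2,10) 1 'c'
  8: (10,4) 1 'c'
  9: (4,11) 2 'cd'
  10: (11,13) 1 'c'
  11: (13,5) 0 ''
  12: (5,7) 1 'd'
  13: (7,1) 4 'dcbc'
  14: (1,12) 2 'dc'
  15: (12,14) 0 ''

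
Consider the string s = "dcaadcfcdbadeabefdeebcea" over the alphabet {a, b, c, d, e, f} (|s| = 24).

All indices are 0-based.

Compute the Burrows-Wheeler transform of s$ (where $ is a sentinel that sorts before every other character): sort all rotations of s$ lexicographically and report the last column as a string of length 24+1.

aeceabdeadfbdc$aafcdedbce

rank  rotation                   last
    0  $dcaadcfcdbadeabefdeebcea  a
    1  a$dcaadcfcdbadeabefdeebce  e
    2  aadcfcdbadeabefdeebcea$dc  c
    3  abefdeebcea$dcaadcfcdbade  e
    4  adcfcdbadeabefdeebcea$dca  a
    5  adeabefdeebcea$dcaadcfcdb  b
    6  badeabefdeebcea$dcaadcfcd  d
    7  bcea$dcaadcfcdbadeabefdee  e
    8  befdeebcea$dcaadcfcdbadea  a
    9  caadcfcdbadeabefdeebcea$d  d
   10  cdbadeabefdeebcea$dcaadcf  f
   11  cea$dcaadcfcdbadeabefdeeb  b
   12  cfcdbadeabefdeebcea$dcaad  d
   13  dbadeabefdeebcea$dcaadcfc  c
   14  dcaadcfcdbadeabefdeebcea$  $
   15  dcfcdbadeabefdeebcea$dcaa  a
   16  deabefdeebcea$dcaadcfcdba  a
   17  deebcea$dcaadcfcdbadeabef  f
   18  ea$dcaadcfcdbadeabefdeebc  c
   19  eabefdeebcea$dcaadcfcdbad  d
   20  ebcea$dcaadcfcdbadeabefde  e
   21  eebcea$dcaadcfcdbadeabefd  d
   22  efdeebcea$dcaadcfcdbadeab  b
   23  fcdbadeabefdeebcea$dcaadc  c
   24  fdeebcea$dcaadcfcdbadeabe  e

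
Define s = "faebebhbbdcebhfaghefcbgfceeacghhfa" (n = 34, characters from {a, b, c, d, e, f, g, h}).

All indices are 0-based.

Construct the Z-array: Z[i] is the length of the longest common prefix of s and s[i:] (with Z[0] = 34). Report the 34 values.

Z[0]=34
i=1: i≥r, start 0; Z[1]=0
i=2: i≥r, start 0; Z[2]=0
i=3: i≥r, start 0; Z[3]=0
i=4: i≥r, start 0; Z[4]=0
i=5: i≥r, start 0; Z[5]=0
i=6: i≥r, start 0; Z[6]=0
i=7: i≥r, start 0; Z[7]=0
i=8: i≥r, start 0; Z[8]=0
i=9: i≥r, start 0; Z[9]=0
i=10: i≥r, start 0; Z[10]=0
i=11: i≥r, start 0; Z[11]=0
i=12: i≥r, start 0; Z[12]=0
i=13: i≥r, start 0; Z[13]=0
i=14: i≥r, start 0; Z[14]=2 scan→box=[14,16)
i=15: min(r-i=1, Z[1]=0)=0; Z[15]=0
i=16: i≥r, start 0; Z[16]=0
i=17: i≥r, start 0; Z[17]=0
i=18: i≥r, start 0; Z[18]=0
i=19: i≥r, start 0; Z[19]=1 scan→box=[19,20)
i=20: i≥r, start 0; Z[20]=0
i=21: i≥r, start 0; Z[21]=0
i=22: i≥r, start 0; Z[22]=0
i=23: i≥r, start 0; Z[23]=1 scan→box=[23,24)
i=24: i≥r, start 0; Z[24]=0
i=25: i≥r, start 0; Z[25]=0
i=26: i≥r, start 0; Z[26]=0
i=27: i≥r, start 0; Z[27]=0
i=28: i≥r, start 0; Z[28]=0
i=29: i≥r, start 0; Z[29]=0
i=30: i≥r, start 0; Z[30]=0
i=31: i≥r, start 0; Z[31]=0
i=32: i≥r, start 0; Z[32]=2 scan→box=[32,34)
i=33: min(r-i=1, Z[1]=0)=0; Z[33]=0

[34, 0, 0, 0, 0, 0, 0, 0, 0, 0, 0, 0, 0, 0, 2, 0, 0, 0, 0, 1, 0, 0, 0, 1, 0, 0, 0, 0, 0, 0, 0, 0, 2, 0]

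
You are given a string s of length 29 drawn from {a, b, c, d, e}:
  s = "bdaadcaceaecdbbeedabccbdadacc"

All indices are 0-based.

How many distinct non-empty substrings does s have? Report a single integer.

sorted suffixes:
  #0 SA[0]=2  'aadcaceaecdbbeedabccbdadacc'
  #1 SA[1]=18  'abccbdadacc'
  #2 SA[2]=26  'acc'
  #3 SA[3]=6  'aceaecdbbeedabccbdadacc'
  #4 SA[4]=24  'adacc'
  #5 SA[5]=3  'adcaceaecdbbeedabccbdadacc'
  #6 SA[6]=9  'aecdbbeedabccbdadacc'
  #7 SA[7]=13  'bbeedabccbdadacc'
  #8 SA[8]=19  'bccbdadacc'
  #9 SA[9]=0  'bdaadcaceaecdbbeedabccbdadacc'
  #10 SA[10]=22  'bdadacc'
  #11 SA[11]=14  'beedabccbdadacc'
  #12 SA[12]=28  'c'
  #13 SA[13]=5  'caceaecdbbeedabccbdadacc'
  #14 SA[14]=21  'cbdadacc'
  #15 SA[15]=27  'cc'
  #16 SA[16]=20  'ccbdadacc'
  #17 SA[17]=11  'cdbbeedabccbdadacc'
  #18 SA[18]=7  'ceaecdbbeedabccbdadacc'
  #19 SA[19]=1  'daadcaceaecdbbeedabccbdadacc'
  #20 SA[20]=17  'dabccbdadacc'
  #21 SA[21]=25  'dacc'
  #22 SA[22]=23  'dadacc'
  #23 SA[23]=12  'dbbeedabccbdadacc'
  #24 SA[24]=4  'dcaceaecdbbeedabccbdadacc'
  #25 SA[25]=8  'eaecdbbeedabccbdadacc'
  #26 SA[26]=10  'ecdbbeedabccbdadacc'
  #27 SA[27]=16  'edabccbdadacc'
  #28 SA[28]=15  'eedabccbdadacc'

SA = [2, 18, 26, 6, 24, 3, 9, 13, 19, 0, 22, 14, 28, 5, 21, 27, 20, 11, 7, 1, 17, 25, 23, 12, 4, 8, 10, 16, 15]
[i] adj suffixes → lcp
  [1] 2/18 → 1 ('a')
  [2] 18/26 → 1 ('a')
  [3] 26/6 → 2 ('ac')
  [4] 6/24 → 1 ('a')
  [5] 24/3 → 2 ('ad')
  [6] 3/9 → 1 ('a')
  [7] 9/13 → 0 ('')
  [8] 13/19 → 1 ('b')
  [9] 19/0 → 1 ('b')
  [10] 0/22 → 3 ('bda')
  [11] 22/14 → 1 ('b')
  [12] 14/28 → 0 ('')
  [13] 28/5 → 1 ('c')
  [14] 5/21 → 1 ('c')
  [15] 21/27 → 1 ('c')
  [16] 27/20 → 2 ('cc')
  [17] 20/11 → 1 ('c')
  [18] 11/7 → 1 ('c')
  [19] 7/1 → 0 ('')
  [20] 1/17 → 2 ('da')
  [21] 17/25 → 2 ('da')
  [22] 25/23 → 2 ('da')
  [23] 23/12 → 1 ('d')
  [24] 12/4 → 1 ('d')
  [25] 4/8 → 0 ('')
  [26] 8/10 → 1 ('e')
  [27] 10/16 → 1 ('e')
  [28] 16/15 → 1 ('e')

n(n+1)/2 = 29·30/2 = 435
Σ LCP = 0 + 1 + 1 + 2 + 1 + 2 + 1 + 0 + 1 + 1 + 3 + 1 + 0 + 1 + 1 + 1 + 2 + 1 + 1 + 0 + 2 + 2 + 2 + 1 + 1 + 0 + 1 + 1 + 1 = 32
distinct = 435 − 32 = 403

403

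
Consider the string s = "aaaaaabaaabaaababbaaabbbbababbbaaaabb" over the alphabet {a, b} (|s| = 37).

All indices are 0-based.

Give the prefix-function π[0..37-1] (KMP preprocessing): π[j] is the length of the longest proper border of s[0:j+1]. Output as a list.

[0, 1, 2, 3, 4, 5, 0, 1, 2, 3, 0, 1, 2, 3, 0, 1, 0, 0, 1, 2, 3, 0, 0, 0, 0, 1, 0, 1, 0, 0, 0, 1, 2, 3, 4, 0, 0]

π[0] = 0
j=1 s[j]='a': π[1]=1 (border 'a')
j=2 s[j]='a': π[2]=2 (border 'aa')
j=3 s[j]='a': π[3]=3 (border 'aaa')
j=4 s[j]='a': π[4]=4 (border 'aaaa')
j=5 s[j]='a': π[5]=5 (border 'aaaaa')
j=6 s[j]='b': k: 5→4→3→2→1→0; π[6]=0 (border '')
j=7 s[j]='a': π[7]=1 (border 'a')
j=8 s[j]='a': π[8]=2 (border 'aa')
j=9 s[j]='a': π[9]=3 (border 'aaa')
j=10 s[j]='b': k: 3→2→1→0; π[10]=0 (border '')
j=11 s[j]='a': π[11]=1 (border 'a')
j=12 s[j]='a': π[12]=2 (border 'aa')
j=13 s[j]='a': π[13]=3 (border 'aaa')
j=14 s[j]='b': k: 3→2→1→0; π[14]=0 (border '')
j=15 s[j]='a': π[15]=1 (border 'a')
j=16 s[j]='b': k: 1→0; π[16]=0 (border '')
j=17 s[j]='b': π[17]=0 (border '')
j=18 s[j]='a': π[18]=1 (border 'a')
j=19 s[j]='a': π[19]=2 (border 'aa')
j=20 s[j]='a': π[20]=3 (border 'aaa')
j=21 s[j]='b': k: 3→2→1→0; π[21]=0 (border '')
j=22 s[j]='b': π[22]=0 (border '')
j=23 s[j]='b': π[23]=0 (border '')
j=24 s[j]='b': π[24]=0 (border '')
j=25 s[j]='a': π[25]=1 (border 'a')
j=26 s[j]='b': k: 1→0; π[26]=0 (border '')
j=27 s[j]='a': π[27]=1 (border 'a')
j=28 s[j]='b': k: 1→0; π[28]=0 (border '')
j=29 s[j]='b': π[29]=0 (border '')
j=30 s[j]='b': π[30]=0 (border '')
j=31 s[j]='a': π[31]=1 (border 'a')
j=32 s[j]='a': π[32]=2 (border 'aa')
j=33 s[j]='a': π[33]=3 (border 'aaa')
j=34 s[j]='a': π[34]=4 (border 'aaaa')
j=35 s[j]='b': k: 4→3→2→1→0; π[35]=0 (border '')
j=36 s[j]='b': π[36]=0 (border '')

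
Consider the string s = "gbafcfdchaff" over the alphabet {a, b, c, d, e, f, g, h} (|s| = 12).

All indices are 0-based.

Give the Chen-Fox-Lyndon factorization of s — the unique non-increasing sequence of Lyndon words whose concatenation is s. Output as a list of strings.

["g", "b", "afcfdchaff"]

emit factor 1: 'g' (i=0, period=1)
emit factor 2: 'b' (i=1, period=1)
emit factor 3: 'afcfdchaff' (i=2, period=10)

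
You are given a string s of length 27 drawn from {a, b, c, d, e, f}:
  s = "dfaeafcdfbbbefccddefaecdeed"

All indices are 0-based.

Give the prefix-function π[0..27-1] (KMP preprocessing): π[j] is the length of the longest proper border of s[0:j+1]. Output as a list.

[0, 0, 0, 0, 0, 0, 0, 1, 2, 0, 0, 0, 0, 0, 0, 0, 1, 1, 0, 0, 0, 0, 0, 1, 0, 0, 1]

π[0] = 0
j=1 s[j]='f': π[1]=0 (border '')
j=2 s[j]='a': π[2]=0 (border '')
j=3 s[j]='e': π[3]=0 (border '')
j=4 s[j]='a': π[4]=0 (border '')
j=5 s[j]='f': π[5]=0 (border '')
j=6 s[j]='c': π[6]=0 (border '')
j=7 s[j]='d': π[7]=1 (border 'd')
j=8 s[j]='f': π[8]=2 (border 'df')
j=9 s[j]='b': k: 2→0; π[9]=0 (border '')
j=10 s[j]='b': π[10]=0 (border '')
j=11 s[j]='b': π[11]=0 (border '')
j=12 s[j]='e': π[12]=0 (border '')
j=13 s[j]='f': π[13]=0 (border '')
j=14 s[j]='c': π[14]=0 (border '')
j=15 s[j]='c': π[15]=0 (border '')
j=16 s[j]='d': π[16]=1 (border 'd')
j=17 s[j]='d': k: 1→0; π[17]=1 (border 'd')
j=18 s[j]='e': k: 1→0; π[18]=0 (border '')
j=19 s[j]='f': π[19]=0 (border '')
j=20 s[j]='a': π[20]=0 (border '')
j=21 s[j]='e': π[21]=0 (border '')
j=22 s[j]='c': π[22]=0 (border '')
j=23 s[j]='d': π[23]=1 (border 'd')
j=24 s[j]='e': k: 1→0; π[24]=0 (border '')
j=25 s[j]='e': π[25]=0 (border '')
j=26 s[j]='d': π[26]=1 (border 'd')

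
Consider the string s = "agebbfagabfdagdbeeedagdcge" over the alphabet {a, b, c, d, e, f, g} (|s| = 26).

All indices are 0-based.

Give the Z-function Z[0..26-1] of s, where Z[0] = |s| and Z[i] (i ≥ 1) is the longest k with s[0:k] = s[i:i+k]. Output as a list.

Z[0]=26
i=1: outside box; Z[1]=0
i=2: outside box; Z[2]=0
i=3: outside box; Z[3]=0
i=4: outside box; Z[4]=0
i=5: outside box; Z[5]=0
i=6: outside box; Z[6]=2 extend→box=[6,8)
i=7: min(r-i=1, Z[1]=0)=0; Z[7]=0
i=8: outside box; Z[8]=1 extend→box=[8,9)
i=9: outside box; Z[9]=0
i=10: outside box; Z[10]=0
i=11: outside box; Z[11]=0
i=12: outside box; Z[12]=2 extend→box=[12,14)
i=13: min(r-i=1, Z[1]=0)=0; Z[13]=0
i=14: outside box; Z[14]=0
i=15: outside box; Z[15]=0
i=16: outside box; Z[16]=0
i=17: outside box; Z[17]=0
i=18: outside box; Z[18]=0
i=19: outside box; Z[19]=0
i=20: outside box; Z[20]=2 extend→box=[20,22)
i=21: min(r-i=1, Z[1]=0)=0; Z[21]=0
i=22: outside box; Z[22]=0
i=23: outside box; Z[23]=0
i=24: outside box; Z[24]=0
i=25: outside box; Z[25]=0

[26, 0, 0, 0, 0, 0, 2, 0, 1, 0, 0, 0, 2, 0, 0, 0, 0, 0, 0, 0, 2, 0, 0, 0, 0, 0]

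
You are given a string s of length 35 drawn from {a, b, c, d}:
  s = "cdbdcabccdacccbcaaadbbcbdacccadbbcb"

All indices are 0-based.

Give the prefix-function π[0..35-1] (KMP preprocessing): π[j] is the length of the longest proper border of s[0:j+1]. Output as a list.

[0, 0, 0, 0, 1, 0, 0, 1, 1, 2, 0, 1, 1, 1, 0, 1, 0, 0, 0, 0, 0, 0, 1, 0, 0, 0, 1, 1, 1, 0, 0, 0, 0, 1, 0]

π[0] = 0
j=1 s[j]='d': π[1]=0 (border '')
j=2 s[j]='b': π[2]=0 (border '')
j=3 s[j]='d': π[3]=0 (border '')
j=4 s[j]='c': π[4]=1 (border 'c')
j=5 s[j]='a': k: 1→0; π[5]=0 (border '')
j=6 s[j]='b': π[6]=0 (border '')
j=7 s[j]='c': π[7]=1 (border 'c')
j=8 s[j]='c': k: 1→0; π[8]=1 (border 'c')
j=9 s[j]='d': π[9]=2 (border 'cd')
j=10 s[j]='a': k: 2→0; π[10]=0 (border '')
j=11 s[j]='c': π[11]=1 (border 'c')
j=12 s[j]='c': k: 1→0; π[12]=1 (border 'c')
j=13 s[j]='c': k: 1→0; π[13]=1 (border 'c')
j=14 s[j]='b': k: 1→0; π[14]=0 (border '')
j=15 s[j]='c': π[15]=1 (border 'c')
j=16 s[j]='a': k: 1→0; π[16]=0 (border '')
j=17 s[j]='a': π[17]=0 (border '')
j=18 s[j]='a': π[18]=0 (border '')
j=19 s[j]='d': π[19]=0 (border '')
j=20 s[j]='b': π[20]=0 (border '')
j=21 s[j]='b': π[21]=0 (border '')
j=22 s[j]='c': π[22]=1 (border 'c')
j=23 s[j]='b': k: 1→0; π[23]=0 (border '')
j=24 s[j]='d': π[24]=0 (border '')
j=25 s[j]='a': π[25]=0 (border '')
j=26 s[j]='c': π[26]=1 (border 'c')
j=27 s[j]='c': k: 1→0; π[27]=1 (border 'c')
j=28 s[j]='c': k: 1→0; π[28]=1 (border 'c')
j=29 s[j]='a': k: 1→0; π[29]=0 (border '')
j=30 s[j]='d': π[30]=0 (border '')
j=31 s[j]='b': π[31]=0 (border '')
j=32 s[j]='b': π[32]=0 (border '')
j=33 s[j]='c': π[33]=1 (border 'c')
j=34 s[j]='b': k: 1→0; π[34]=0 (border '')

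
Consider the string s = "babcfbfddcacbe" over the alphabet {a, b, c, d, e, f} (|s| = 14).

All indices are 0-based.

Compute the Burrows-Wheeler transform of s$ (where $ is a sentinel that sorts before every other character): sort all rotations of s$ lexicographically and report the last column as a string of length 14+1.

ebc$acfdabdfbcb

rank  rotation         last
    0  $babcfbfddcacbe  e
    1  abcfbfddcacbe$b  b
    2  acbe$babcfbfddc  c
    3  babcfbfddcacbe$  $
    4  bcfbfddcacbe$ba  a
    5  be$babcfbfddcac  c
    6  bfddcacbe$babcf  f
    7  cacbe$babcfbfdd  d
    8  cbe$babcfbfddca  a
    9  cfbfddcacbe$bab  b
   10  dcacbe$babcfbfd  d
   11  ddcacbe$babcfbf  f
   12  e$babcfbfddcacb  b
   13  fbfddcacbe$babc  c
   14  fddcacbe$babcfb  b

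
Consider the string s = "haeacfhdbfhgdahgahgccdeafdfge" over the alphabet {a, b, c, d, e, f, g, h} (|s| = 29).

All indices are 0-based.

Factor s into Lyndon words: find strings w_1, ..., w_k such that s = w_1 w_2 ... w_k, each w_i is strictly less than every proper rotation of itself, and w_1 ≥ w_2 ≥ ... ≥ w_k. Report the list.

["h", "ae", "acfhdbfhgdahgahgccdeafdfge"]

emit factor 1: 'h' (i=0, period=1)
emit factor 2: 'ae' (i=1, period=2)
emit factor 3: 'acfhdbfhgdahgahgccdeafdfge' (i=3, period=26)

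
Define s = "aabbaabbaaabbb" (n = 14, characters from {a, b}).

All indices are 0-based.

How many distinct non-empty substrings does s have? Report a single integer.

71

rank→(start, suffix):
  0 → (8, 'aaabbb')
  1 → (4, 'aabbaaabbb')
  2 → (0, 'aabbaabbaaabbb')
  3 → (9, 'aabbb')
  4 → (5, 'abbaaabbb')
  5 → (1, 'abbaabbaaabbb')
  6 → (10, 'abbb')
  7 → (13, 'b')
  8 → (7, 'baaabbb')
  9 → (3, 'baabbaaabbb')
  10 → (12, 'bb')
  11 → (6, 'bbaaabbb')
  12 → (2, 'bbaabbaaabbb')
  13 → (11, 'bbb')

SA = [8, 4, 0, 9, 5, 1, 10, 13, 7, 3, 12, 6, 2, 11]
rank  pair      lcp
   1  s[8:],s[4:]  2  'aa'
   2  s[4:],s[0:]  6  'aabbaa'
   3  s[0:],s[9:]  4  'aabb'
   4  s[9:],s[5:]  1  'a'
   5  s[5:],s[1:]  5  'abbaa'
   6  s[1:],s[10:]  3  'abb'
   7  s[10:],s[13:]  0  ''
   8  s[13:],s[7:]  1  'b'
   9  s[7:],s[3:]  3  'baa'
  10  s[3:],s[12:]  1  'b'
  11  s[12:],s[6:]  2  'bb'
  12  s[6:],s[2:]  4  'bbaa'
  13  s[2:],s[11:]  2  'bb'

n(n+1)/2 = 14·15/2 = 105
Σ LCP = 0 + 2 + 6 + 4 + 1 + 5 + 3 + 0 + 1 + 3 + 1 + 2 + 4 + 2 = 34
distinct = 105 − 34 = 71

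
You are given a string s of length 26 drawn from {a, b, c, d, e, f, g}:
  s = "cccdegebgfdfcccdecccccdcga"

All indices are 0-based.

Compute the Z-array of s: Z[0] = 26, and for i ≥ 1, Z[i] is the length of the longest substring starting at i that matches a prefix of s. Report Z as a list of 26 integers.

[26, 2, 1, 0, 0, 0, 0, 0, 0, 0, 0, 0, 5, 2, 1, 0, 0, 3, 3, 4, 2, 1, 0, 1, 0, 0]

Z[0]=26
i=1: i≥r, start 0; Z[1]=2 scan→box=[1,3)
i=2: min(r-i=1, Z[1]=2)=1; Z[2]=1
i=3: i≥r, start 0; Z[3]=0
i=4: i≥r, start 0; Z[4]=0
i=5: i≥r, start 0; Z[5]=0
i=6: i≥r, start 0; Z[6]=0
i=7: i≥r, start 0; Z[7]=0
i=8: i≥r, start 0; Z[8]=0
i=9: i≥r, start 0; Z[9]=0
i=10: i≥r, start 0; Z[10]=0
i=11: i≥r, start 0; Z[11]=0
i=12: i≥r, start 0; Z[12]=5 scan→box=[12,17)
i=13: min(r-i=4, Z[1]=2)=2; Z[13]=2
i=14: min(r-i=3, Z[2]=1)=1; Z[14]=1
i=15: min(r-i=2, Z[3]=0)=0; Z[15]=0
i=16: min(r-i=1, Z[4]=0)=0; Z[16]=0
i=17: i≥r, start 0; Z[17]=3 scan→box=[17,20)
i=18: min(r-i=2, Z[1]=2)=2; Z[18]=3 scan→box=[18,21)
i=19: min(r-i=2, Z[1]=2)=2; Z[19]=4 scan→box=[19,23)
i=20: min(r-i=3, Z[1]=2)=2; Z[20]=2
i=21: min(r-i=2, Z[2]=1)=1; Z[21]=1
i=22: min(r-i=1, Z[3]=0)=0; Z[22]=0
i=23: i≥r, start 0; Z[23]=1 scan→box=[23,24)
i=24: i≥r, start 0; Z[24]=0
i=25: i≥r, start 0; Z[25]=0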